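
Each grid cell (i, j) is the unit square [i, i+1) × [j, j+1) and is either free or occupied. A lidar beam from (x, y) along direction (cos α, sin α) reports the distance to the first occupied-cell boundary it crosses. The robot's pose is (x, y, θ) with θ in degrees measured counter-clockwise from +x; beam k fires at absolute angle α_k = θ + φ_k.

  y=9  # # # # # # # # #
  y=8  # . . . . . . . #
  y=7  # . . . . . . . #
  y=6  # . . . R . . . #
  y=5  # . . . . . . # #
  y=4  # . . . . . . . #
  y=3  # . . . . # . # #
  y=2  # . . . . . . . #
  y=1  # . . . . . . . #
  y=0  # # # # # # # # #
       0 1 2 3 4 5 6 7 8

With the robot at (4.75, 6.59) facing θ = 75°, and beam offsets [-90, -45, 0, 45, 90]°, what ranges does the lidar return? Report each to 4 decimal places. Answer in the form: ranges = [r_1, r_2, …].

ranges = [2.3294, 3.7528, 2.4950, 2.7828, 3.8823]

beam 1: φ=-90°, α=345°
  direction (0.9659, -0.2588); cell (4,6); t to first gridline: x 0.2588, y 2.2796 (then +1.0353 / +3.8637)
    (5,6) via x @ 0.2588
    (6,6) via x @ 1.2941
    (6,5) via y @ 2.2796
    (7,5) via x @ 2.3294  # hit
  → r_1 = 2.3294
beam 2: φ=-45°, α=30°
  direction (0.8660, 0.5000); cell (4,6); t to first gridline: x 0.2887, y 0.8200 (then +1.1547 / +2.0000)
    (5,6) via x @ 0.2887
    (5,7) via y @ 0.8200
    (6,7) via x @ 1.4434
    (7,7) via x @ 2.5981
    (7,8) via y @ 2.8200
    (8,8) via x @ 3.7528  # hit
  → r_2 = 3.7528
beam 3: φ=0°, α=75°
  direction (0.2588, 0.9659); cell (4,6); t to first gridline: x 0.9659, y 0.4245 (then +3.8637 / +1.0353)
    (4,7) via y @ 0.4245
    (5,7) via x @ 0.9659
    (5,8) via y @ 1.4597
    (5,9) via y @ 2.4950  # hit
  → r_3 = 2.4950
beam 4: φ=45°, α=120°
  direction (-0.5000, 0.8660); cell (4,6); t to first gridline: x 1.5000, y 0.4734 (then +2.0000 / +1.1547)
    (4,7) via y @ 0.4734
    (3,7) via x @ 1.5000
    (3,8) via y @ 1.6281
    (3,9) via y @ 2.7828  # hit
  → r_4 = 2.7828
beam 5: φ=90°, α=165°
  direction (-0.9659, 0.2588); cell (4,6); t to first gridline: x 0.7765, y 1.5841 (then +1.0353 / +3.8637)
    (3,6) via x @ 0.7765
    (3,7) via y @ 1.5841
    (2,7) via x @ 1.8117
    (1,7) via x @ 2.8470
    (0,7) via x @ 3.8823  # hit
  → r_5 = 3.8823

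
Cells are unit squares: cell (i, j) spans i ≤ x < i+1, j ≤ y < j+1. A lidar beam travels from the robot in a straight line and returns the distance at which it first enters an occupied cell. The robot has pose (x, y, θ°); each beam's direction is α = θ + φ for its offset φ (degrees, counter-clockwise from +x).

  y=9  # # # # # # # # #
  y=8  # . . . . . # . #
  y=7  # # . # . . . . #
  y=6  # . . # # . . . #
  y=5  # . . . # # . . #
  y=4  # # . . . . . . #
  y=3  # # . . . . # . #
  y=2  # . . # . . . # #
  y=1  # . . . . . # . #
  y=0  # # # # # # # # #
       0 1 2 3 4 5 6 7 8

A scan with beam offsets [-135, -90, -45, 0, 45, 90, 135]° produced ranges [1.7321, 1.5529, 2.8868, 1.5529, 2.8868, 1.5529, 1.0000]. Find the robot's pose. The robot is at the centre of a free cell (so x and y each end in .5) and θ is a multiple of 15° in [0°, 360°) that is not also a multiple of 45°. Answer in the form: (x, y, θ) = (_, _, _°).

(x, y, θ) = (6.5, 6.5, 105°)

Candidates: 43 free-cell centres × 16 headings = 688 poses. Raycast each; keep the one whose scan matches to 4 dp.
  (2.5, 3.5, 345°): beam 1 = 0.5774 ≠ 1.7321 ✗
  (2.5, 4.5, 330°): beam 1 = 0.5176 ≠ 1.7321 ✗
  (3.5, 5.5, 240°): beam 1 = 0.5176 ≠ 1.7321 ✗
  …
  (6.5, 6.5, 105°): r_1=1.7321, r_2=1.5529, r_3=2.8868, r_4=1.5529, r_5=2.8868, r_6=1.5529, r_7=1.0000 — all match ✓
No second candidate reproduces the full scan.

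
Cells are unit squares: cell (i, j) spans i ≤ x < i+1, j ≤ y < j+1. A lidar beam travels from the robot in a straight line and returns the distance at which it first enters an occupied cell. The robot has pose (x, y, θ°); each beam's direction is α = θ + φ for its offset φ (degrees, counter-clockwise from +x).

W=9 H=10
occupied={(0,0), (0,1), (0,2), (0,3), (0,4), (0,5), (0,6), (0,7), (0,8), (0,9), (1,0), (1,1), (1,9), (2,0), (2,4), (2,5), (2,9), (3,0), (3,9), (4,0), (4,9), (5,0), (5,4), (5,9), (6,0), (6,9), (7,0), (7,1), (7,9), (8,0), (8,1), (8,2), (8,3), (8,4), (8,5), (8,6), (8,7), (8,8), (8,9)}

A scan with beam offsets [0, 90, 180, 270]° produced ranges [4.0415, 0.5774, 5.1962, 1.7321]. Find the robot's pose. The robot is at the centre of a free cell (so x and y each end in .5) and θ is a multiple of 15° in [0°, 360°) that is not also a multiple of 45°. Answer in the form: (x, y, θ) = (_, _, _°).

The pose lattice has 51·16 = 816 candidates. Test each by forward raycasting.
  (1.5, 4.5, 75°): beam 1 = 4.6587 ≠ 4.0415 ✗
  (5.5, 2.5, 345°): beam 1 = 1.9319 ≠ 4.0415 ✗
  (1.5, 7.5, 30°): beam 1 = 3.0000 ≠ 4.0415 ✗
  (2.5, 2.5, 165°): beam 1 = 1.5529 ≠ 4.0415 ✗
  …
  (4.5, 4.5, 240°): r_1=4.0415, r_2=0.5774, r_3=5.1962, r_4=1.7321 — all match ✓
Only this pose fits every beam.

(x, y, θ) = (4.5, 4.5, 240°)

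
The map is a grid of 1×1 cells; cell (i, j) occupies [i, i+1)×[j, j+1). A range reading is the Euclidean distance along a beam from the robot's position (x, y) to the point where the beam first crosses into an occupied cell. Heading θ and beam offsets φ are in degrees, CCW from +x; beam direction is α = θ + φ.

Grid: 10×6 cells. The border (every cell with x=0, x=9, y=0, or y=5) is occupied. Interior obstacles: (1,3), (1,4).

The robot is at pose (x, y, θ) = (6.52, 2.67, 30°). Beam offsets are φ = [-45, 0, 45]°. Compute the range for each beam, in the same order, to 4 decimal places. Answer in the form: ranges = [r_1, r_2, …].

ranges = [2.5675, 2.8637, 2.4122]

beam 1: φ=-45°, α=345°
  dir = (cos 345°, sin 345°) = (0.9659, -0.2588); from cell (6,2)
  next x-line at t=0.4969, next y-line at t=2.5887; Δt_x=1.0353, Δt_y=3.8637
    x: enter (7,2) at t=0.4969
    x: enter (8,2) at t=1.5322
    x: enter (9,2) at t=2.5675 ← occupied
  → r_1 = 2.5675
beam 2: φ=0°, α=30°
  dir = (cos 30°, sin 30°) = (0.8660, 0.5000); from cell (6,2)
  next x-line at t=0.5543, next y-line at t=0.6600; Δt_x=1.1547, Δt_y=2.0000
    x: enter (7,2) at t=0.5543
    y: enter (7,3) at t=0.6600
    x: enter (8,3) at t=1.7090
    y: enter (8,4) at t=2.6600
    x: enter (9,4) at t=2.8637 ← occupied
  → r_2 = 2.8637
beam 3: φ=45°, α=75°
  dir = (cos 75°, sin 75°) = (0.2588, 0.9659); from cell (6,2)
  next x-line at t=1.8546, next y-line at t=0.3416; Δt_x=3.8637, Δt_y=1.0353
    y: enter (6,3) at t=0.3416
    y: enter (6,4) at t=1.3769
    x: enter (7,4) at t=1.8546
    y: enter (7,5) at t=2.4122 ← occupied
  → r_3 = 2.4122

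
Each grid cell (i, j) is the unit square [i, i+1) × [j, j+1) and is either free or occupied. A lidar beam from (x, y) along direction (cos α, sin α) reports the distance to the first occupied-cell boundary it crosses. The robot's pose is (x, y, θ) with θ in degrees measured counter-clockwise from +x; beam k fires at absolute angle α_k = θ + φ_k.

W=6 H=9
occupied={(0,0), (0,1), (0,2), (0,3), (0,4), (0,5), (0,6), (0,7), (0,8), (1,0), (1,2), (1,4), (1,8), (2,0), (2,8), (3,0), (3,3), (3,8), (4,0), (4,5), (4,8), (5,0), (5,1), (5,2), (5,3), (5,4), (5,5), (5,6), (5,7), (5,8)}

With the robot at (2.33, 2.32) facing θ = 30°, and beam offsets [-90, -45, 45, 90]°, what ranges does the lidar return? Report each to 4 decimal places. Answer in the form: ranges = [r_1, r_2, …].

beam 1: φ=-90°, α=300°
  d=(0.5000,-0.8660)  start (2,2)  tX=1.3400 tY=0.3695  stride 1/|dx|=2.0000 1/|dy|=1.1547
    cross y-line → (2,1), t=0.3695
    cross x-line → (3,1), t=1.3400
    cross y-line → (3,0), t=1.5242 (wall)
  → r_1 = 1.5242
beam 2: φ=-45°, α=345°
  d=(0.9659,-0.2588)  start (2,2)  tX=0.6936 tY=1.2364  stride 1/|dx|=1.0353 1/|dy|=3.8637
    cross x-line → (3,2), t=0.6936
    cross y-line → (3,1), t=1.2364
    cross x-line → (4,1), t=1.7289
    cross x-line → (5,1), t=2.7642 (wall)
  → r_2 = 2.7642
beam 3: φ=45°, α=75°
  d=(0.2588,0.9659)  start (2,2)  tX=2.5887 tY=0.7040  stride 1/|dx|=3.8637 1/|dy|=1.0353
    cross y-line → (2,3), t=0.7040
    cross y-line → (2,4), t=1.7393
    cross x-line → (3,4), t=2.5887
    cross y-line → (3,5), t=2.7745
    cross y-line → (3,6), t=3.8098
    cross y-line → (3,7), t=4.8451
    cross y-line → (3,8), t=5.8804 (wall)
  → r_3 = 5.8804
beam 4: φ=90°, α=120°
  d=(-0.5000,0.8660)  start (2,2)  tX=0.6600 tY=0.7852  stride 1/|dx|=2.0000 1/|dy|=1.1547
    cross x-line → (1,2), t=0.6600 (wall)
  → r_4 = 0.6600

ranges = [1.5242, 2.7642, 5.8804, 0.6600]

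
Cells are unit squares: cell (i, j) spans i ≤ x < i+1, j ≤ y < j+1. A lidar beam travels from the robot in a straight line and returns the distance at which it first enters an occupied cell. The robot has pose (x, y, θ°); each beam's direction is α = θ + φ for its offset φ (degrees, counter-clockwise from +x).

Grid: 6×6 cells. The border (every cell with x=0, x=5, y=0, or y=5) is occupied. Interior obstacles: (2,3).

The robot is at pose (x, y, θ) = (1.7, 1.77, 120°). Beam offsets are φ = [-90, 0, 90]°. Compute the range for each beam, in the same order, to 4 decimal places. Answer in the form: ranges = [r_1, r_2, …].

beam 1: φ=-90°, α=30°
  cosα=0.8660 sinα=0.5000 | (1,1) | tMaxX 0.3464 tMaxY 0.4600 | tΔX 1.1547 tΔY 2.0000
    t=0.3464 [x] (2,1)
    t=0.4600 [y] (2,2)
    t=1.5011 [x] (3,2)
    t=2.4600 [y] (3,3)
    t=2.6558 [x] (4,3)
    t=3.8105 [x] (5,3) — stop
  → r_1 = 3.8105
beam 2: φ=0°, α=120°
  cosα=-0.5000 sinα=0.8660 | (1,1) | tMaxX 1.4000 tMaxY 0.2656 | tΔX 2.0000 tΔY 1.1547
    t=0.2656 [y] (1,2)
    t=1.4000 [x] (0,2) — stop
  → r_2 = 1.4000
beam 3: φ=90°, α=210°
  cosα=-0.8660 sinα=-0.5000 | (1,1) | tMaxX 0.8083 tMaxY 1.5400 | tΔX 1.1547 tΔY 2.0000
    t=0.8083 [x] (0,1) — stop
  → r_3 = 0.8083

ranges = [3.8105, 1.4000, 0.8083]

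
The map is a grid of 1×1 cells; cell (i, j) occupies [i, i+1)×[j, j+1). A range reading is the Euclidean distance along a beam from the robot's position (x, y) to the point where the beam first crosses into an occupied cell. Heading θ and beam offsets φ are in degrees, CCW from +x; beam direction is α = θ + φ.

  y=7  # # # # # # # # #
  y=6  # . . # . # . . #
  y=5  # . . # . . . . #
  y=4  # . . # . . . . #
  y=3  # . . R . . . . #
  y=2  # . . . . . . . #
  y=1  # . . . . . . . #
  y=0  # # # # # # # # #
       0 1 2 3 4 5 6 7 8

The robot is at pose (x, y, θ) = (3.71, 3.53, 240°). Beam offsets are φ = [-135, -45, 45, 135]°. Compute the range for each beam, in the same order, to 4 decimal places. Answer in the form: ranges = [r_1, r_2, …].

ranges = [0.4866, 2.8056, 2.6192, 4.4413]

beam 1: φ=-135°, α=105°
  direction (-0.2588, 0.9659); cell (3,3); t to first gridline: x 2.7432, y 0.4866 (then +3.8637 / +1.0353)
    (3,4) via y @ 0.4866  # hit
  → r_1 = 0.4866
beam 2: φ=-45°, α=195°
  direction (-0.9659, -0.2588); cell (3,3); t to first gridline: x 0.7350, y 2.0478 (then +1.0353 / +3.8637)
    (2,3) via x @ 0.7350
    (1,3) via x @ 1.7703
    (1,2) via y @ 2.0478
    (0,2) via x @ 2.8056  # hit
  → r_2 = 2.8056
beam 3: φ=45°, α=285°
  direction (0.2588, -0.9659); cell (3,3); t to first gridline: x 1.1205, y 0.5487 (then +3.8637 / +1.0353)
    (3,2) via y @ 0.5487
    (4,2) via x @ 1.1205
    (4,1) via y @ 1.5840
    (4,0) via y @ 2.6192  # hit
  → r_3 = 2.6192
beam 4: φ=135°, α=15°
  direction (0.9659, 0.2588); cell (3,3); t to first gridline: x 0.3002, y 1.8159 (then +1.0353 / +3.8637)
    (4,3) via x @ 0.3002
    (5,3) via x @ 1.3355
    (5,4) via y @ 1.8159
    (6,4) via x @ 2.3708
    (7,4) via x @ 3.4061
    (8,4) via x @ 4.4413  # hit
  → r_4 = 4.4413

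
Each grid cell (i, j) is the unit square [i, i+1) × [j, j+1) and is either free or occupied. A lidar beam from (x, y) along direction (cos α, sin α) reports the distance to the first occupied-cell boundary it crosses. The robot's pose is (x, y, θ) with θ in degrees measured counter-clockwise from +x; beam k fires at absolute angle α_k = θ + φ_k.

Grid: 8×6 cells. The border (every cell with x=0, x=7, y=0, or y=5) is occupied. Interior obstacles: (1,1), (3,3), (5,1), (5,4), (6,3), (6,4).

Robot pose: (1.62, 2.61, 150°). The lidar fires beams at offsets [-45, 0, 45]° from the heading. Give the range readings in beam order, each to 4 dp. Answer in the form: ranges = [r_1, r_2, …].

ranges = [2.3955, 0.7159, 0.6419]

beam 1: φ=-45°, α=105°
  dir = (cos 105°, sin 105°) = (-0.2588, 0.9659); from cell (1,2)
  next x-line at t=2.3955, next y-line at t=0.4038; Δt_x=3.8637, Δt_y=1.0353
    y: enter (1,3) at t=0.4038
    y: enter (1,4) at t=1.4390
    x: enter (0,4) at t=2.3955 ← occupied
  → r_1 = 2.3955
beam 2: φ=0°, α=150°
  dir = (cos 150°, sin 150°) = (-0.8660, 0.5000); from cell (1,2)
  next x-line at t=0.7159, next y-line at t=0.7800; Δt_x=1.1547, Δt_y=2.0000
    x: enter (0,2) at t=0.7159 ← occupied
  → r_2 = 0.7159
beam 3: φ=45°, α=195°
  dir = (cos 195°, sin 195°) = (-0.9659, -0.2588); from cell (1,2)
  next x-line at t=0.6419, next y-line at t=2.3569; Δt_x=1.0353, Δt_y=3.8637
    x: enter (0,2) at t=0.6419 ← occupied
  → r_3 = 0.6419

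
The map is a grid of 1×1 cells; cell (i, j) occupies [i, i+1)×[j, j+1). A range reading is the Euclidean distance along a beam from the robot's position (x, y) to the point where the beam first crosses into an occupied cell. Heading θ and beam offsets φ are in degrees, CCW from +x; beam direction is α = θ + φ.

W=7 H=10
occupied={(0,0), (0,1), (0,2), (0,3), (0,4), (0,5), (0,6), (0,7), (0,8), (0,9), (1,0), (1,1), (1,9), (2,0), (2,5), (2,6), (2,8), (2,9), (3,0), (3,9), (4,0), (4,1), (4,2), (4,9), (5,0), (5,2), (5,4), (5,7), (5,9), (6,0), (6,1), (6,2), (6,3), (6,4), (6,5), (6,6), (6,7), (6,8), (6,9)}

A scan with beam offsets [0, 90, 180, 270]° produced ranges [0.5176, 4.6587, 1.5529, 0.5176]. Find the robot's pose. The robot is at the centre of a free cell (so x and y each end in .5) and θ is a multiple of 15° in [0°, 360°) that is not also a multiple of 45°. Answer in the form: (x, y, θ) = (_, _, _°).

Candidates: 31 free-cell centres × 16 headings = 496 poses. Raycast each; keep the one whose scan matches to 4 dp.
  (5.5, 8.5, 165°): beam 1 = 1.9319 ≠ 0.5176 ✗
  (1.5, 2.5, 210°): beam 1 = 0.5774 ≠ 0.5176 ✗
  (4.5, 4.5, 150°): beam 1 = 1.7321 ≠ 0.5176 ✗
  …
  (5.5, 6.5, 75°): r_1=0.5176, r_2=4.6587, r_3=1.5529, r_4=0.5176 — all match ✓
No second candidate reproduces the full scan.

(x, y, θ) = (5.5, 6.5, 75°)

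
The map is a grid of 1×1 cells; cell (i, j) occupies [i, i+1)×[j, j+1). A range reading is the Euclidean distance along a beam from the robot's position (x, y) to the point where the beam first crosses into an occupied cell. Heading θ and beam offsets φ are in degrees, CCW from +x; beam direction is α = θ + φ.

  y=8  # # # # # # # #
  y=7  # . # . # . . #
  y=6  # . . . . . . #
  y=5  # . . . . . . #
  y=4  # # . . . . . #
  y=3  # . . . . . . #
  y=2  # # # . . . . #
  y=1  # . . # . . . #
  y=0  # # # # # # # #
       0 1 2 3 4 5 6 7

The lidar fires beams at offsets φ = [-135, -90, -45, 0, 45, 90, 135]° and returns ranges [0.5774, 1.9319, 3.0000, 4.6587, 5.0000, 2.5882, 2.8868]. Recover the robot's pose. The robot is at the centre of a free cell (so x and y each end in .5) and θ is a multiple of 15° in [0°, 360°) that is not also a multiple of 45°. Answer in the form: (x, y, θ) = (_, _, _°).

Enumerate (i+0.5, j+0.5, θ) over the 36 free cells and 16 admissible headings. For each, cast all 7 beams and compare to the given ranges.
  (3.5, 4.5, 75°): beam 1 = 4.0415 ≠ 0.5774 ✗
  (5.5, 7.5, 165°): beam 1 = 1.0000 ≠ 0.5774 ✗
  (1.5, 3.5, 210°): beam 1 = 0.5176 ≠ 0.5774 ✗
  (1.5, 1.5, 105°): beam 1 = 1.0000 ≠ 0.5774 ✗
  …
  (4.5, 6.5, 255°): r_1=0.5774, r_2=1.9319, r_3=3.0000, r_4=4.6587, r_5=5.0000, r_6=2.5882, r_7=2.8868 — all match ✓
No second candidate reproduces the full scan.

(x, y, θ) = (4.5, 6.5, 255°)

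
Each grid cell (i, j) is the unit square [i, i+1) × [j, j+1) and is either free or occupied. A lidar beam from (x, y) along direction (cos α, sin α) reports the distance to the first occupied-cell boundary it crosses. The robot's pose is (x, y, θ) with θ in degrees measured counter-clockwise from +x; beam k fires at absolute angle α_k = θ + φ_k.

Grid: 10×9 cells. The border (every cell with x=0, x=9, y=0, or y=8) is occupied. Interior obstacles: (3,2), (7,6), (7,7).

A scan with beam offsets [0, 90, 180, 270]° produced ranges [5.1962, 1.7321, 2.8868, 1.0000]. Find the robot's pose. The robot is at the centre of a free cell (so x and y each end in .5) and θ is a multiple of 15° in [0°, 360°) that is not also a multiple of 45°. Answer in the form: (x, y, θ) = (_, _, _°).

(x, y, θ) = (2.5, 3.5, 60°)

Enumerate (i+0.5, j+0.5, θ) over the 53 free cells and 16 admissible headings. For each, cast all 4 beams and compare to the given ranges.
  (1.5, 1.5, 165°): beam 1 = 0.5176 ≠ 5.1962 ✗
  (8.5, 6.5, 105°): beam 1 = 1.5529 ≠ 5.1962 ✗
  (5.5, 1.5, 165°): beam 1 = 1.9319 ≠ 5.1962 ✗
  (7.5, 5.5, 120°): beam 1 = 0.5774 ≠ 5.1962 ✗
  …
  (2.5, 3.5, 60°): r_1=5.1962, r_2=1.7321, r_3=2.8868, r_4=1.0000 — all match ✓
Unique over the lattice → pose = (2.5, 3.5, 60°).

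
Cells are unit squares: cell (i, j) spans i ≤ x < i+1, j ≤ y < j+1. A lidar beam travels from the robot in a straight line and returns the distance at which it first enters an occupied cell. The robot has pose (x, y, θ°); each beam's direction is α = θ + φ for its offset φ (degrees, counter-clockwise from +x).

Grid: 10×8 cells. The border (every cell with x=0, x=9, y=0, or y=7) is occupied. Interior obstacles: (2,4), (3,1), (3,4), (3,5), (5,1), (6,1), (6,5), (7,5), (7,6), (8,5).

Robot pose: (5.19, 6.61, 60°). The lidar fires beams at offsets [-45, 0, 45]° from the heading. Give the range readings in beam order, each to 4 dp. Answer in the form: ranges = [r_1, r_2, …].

ranges = [1.5068, 0.4503, 0.4038]

beam 1: φ=-45°, α=15°
  dir = (cos 15°, sin 15°) = (0.9659, 0.2588); from cell (5,6)
  next x-line at t=0.8386, next y-line at t=1.5068; Δt_x=1.0353, Δt_y=3.8637
    x: enter (6,6) at t=0.8386
    y: enter (6,7) at t=1.5068 ← occupied
  → r_1 = 1.5068
beam 2: φ=0°, α=60°
  dir = (cos 60°, sin 60°) = (0.5000, 0.8660); from cell (5,6)
  next x-line at t=1.6200, next y-line at t=0.4503; Δt_x=2.0000, Δt_y=1.1547
    y: enter (5,7) at t=0.4503 ← occupied
  → r_2 = 0.4503
beam 3: φ=45°, α=105°
  dir = (cos 105°, sin 105°) = (-0.2588, 0.9659); from cell (5,6)
  next x-line at t=0.7341, next y-line at t=0.4038; Δt_x=3.8637, Δt_y=1.0353
    y: enter (5,7) at t=0.4038 ← occupied
  → r_3 = 0.4038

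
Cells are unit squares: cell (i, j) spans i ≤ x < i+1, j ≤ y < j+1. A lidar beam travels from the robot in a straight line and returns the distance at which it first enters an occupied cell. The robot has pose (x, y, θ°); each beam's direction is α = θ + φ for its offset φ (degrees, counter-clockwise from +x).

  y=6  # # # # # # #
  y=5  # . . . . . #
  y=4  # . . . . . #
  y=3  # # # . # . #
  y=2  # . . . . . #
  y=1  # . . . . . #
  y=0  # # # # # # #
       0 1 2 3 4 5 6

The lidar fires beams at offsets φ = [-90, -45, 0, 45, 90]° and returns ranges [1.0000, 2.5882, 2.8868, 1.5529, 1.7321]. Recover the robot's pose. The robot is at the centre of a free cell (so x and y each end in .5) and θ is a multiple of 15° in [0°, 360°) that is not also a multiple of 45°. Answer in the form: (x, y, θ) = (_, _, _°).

(x, y, θ) = (3.5, 4.5, 30°)

The pose lattice has 22·16 = 352 candidates. Test each by forward raycasting.
  (2.5, 5.5, 60°): beam 1 = 4.0415 ≠ 1.0000 ✗
  (4.5, 2.5, 15°): beam 1 = 1.5529 ≠ 1.0000 ✗
  (3.5, 1.5, 330°): beam 1 = 0.5774 ≠ 1.0000 ✗
  (2.5, 5.5, 150°): beam 1 = 0.5774 ≠ 1.0000 ✗
  …
  (3.5, 4.5, 30°): r_1=1.0000, r_2=2.5882, r_3=2.8868, r_4=1.5529, r_5=1.7321 — all match ✓
Only this pose fits every beam.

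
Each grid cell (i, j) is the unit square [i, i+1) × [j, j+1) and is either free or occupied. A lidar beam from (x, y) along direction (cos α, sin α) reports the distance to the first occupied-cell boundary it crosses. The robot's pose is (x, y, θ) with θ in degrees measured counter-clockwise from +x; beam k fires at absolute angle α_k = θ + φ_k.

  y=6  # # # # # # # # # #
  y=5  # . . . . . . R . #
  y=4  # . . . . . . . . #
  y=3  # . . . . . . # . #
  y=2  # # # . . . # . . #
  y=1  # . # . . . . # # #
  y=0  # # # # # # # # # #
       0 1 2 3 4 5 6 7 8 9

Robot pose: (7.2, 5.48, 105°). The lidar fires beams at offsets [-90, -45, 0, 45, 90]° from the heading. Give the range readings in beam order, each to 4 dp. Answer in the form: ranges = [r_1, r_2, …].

beam 1: φ=-90°, α=15°
  direction (0.9659, 0.2588); cell (7,5); t to first gridline: x 0.8282, y 2.0091 (then +1.0353 / +3.8637)
    (8,5) via x @ 0.8282
    (9,5) via x @ 1.8635  # hit
  → r_1 = 1.8635
beam 2: φ=-45°, α=60°
  direction (0.5000, 0.8660); cell (7,5); t to first gridline: x 1.6000, y 0.6004 (then +2.0000 / +1.1547)
    (7,6) via y @ 0.6004  # hit
  → r_2 = 0.6004
beam 3: φ=0°, α=105°
  direction (-0.2588, 0.9659); cell (7,5); t to first gridline: x 0.7727, y 0.5383 (then +3.8637 / +1.0353)
    (7,6) via y @ 0.5383  # hit
  → r_3 = 0.5383
beam 4: φ=45°, α=150°
  direction (-0.8660, 0.5000); cell (7,5); t to first gridline: x 0.2309, y 1.0400 (then +1.1547 / +2.0000)
    (6,5) via x @ 0.2309
    (6,6) via y @ 1.0400  # hit
  → r_4 = 1.0400
beam 5: φ=90°, α=195°
  direction (-0.9659, -0.2588); cell (7,5); t to first gridline: x 0.2071, y 1.8546 (then +1.0353 / +3.8637)
    (6,5) via x @ 0.2071
    (5,5) via x @ 1.2423
    (5,4) via y @ 1.8546
    (4,4) via x @ 2.2776
    (3,4) via x @ 3.3129
    (2,4) via x @ 4.3482
    (1,4) via x @ 5.3834
    (1,3) via y @ 5.7183
    (0,3) via x @ 6.4187  # hit
  → r_5 = 6.4187

ranges = [1.8635, 0.6004, 0.5383, 1.0400, 6.4187]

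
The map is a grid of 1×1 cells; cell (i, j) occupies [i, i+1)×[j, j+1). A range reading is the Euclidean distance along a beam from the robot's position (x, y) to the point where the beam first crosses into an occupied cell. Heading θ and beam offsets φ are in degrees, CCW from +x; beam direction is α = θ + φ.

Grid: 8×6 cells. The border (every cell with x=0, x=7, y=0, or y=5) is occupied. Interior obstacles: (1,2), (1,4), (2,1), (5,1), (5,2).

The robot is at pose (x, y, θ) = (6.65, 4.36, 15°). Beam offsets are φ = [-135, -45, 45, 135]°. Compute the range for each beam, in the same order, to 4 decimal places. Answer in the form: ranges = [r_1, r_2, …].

beam 1: φ=-135°, α=240°
  direction (-0.5000, -0.8660); cell (6,4); t to first gridline: x 1.3000, y 0.4157 (then +2.0000 / +1.1547)
    (6,3) via y @ 0.4157
    (5,3) via x @ 1.3000
    (5,2) via y @ 1.5704  # hit
  → r_1 = 1.5704
beam 2: φ=-45°, α=330°
  direction (0.8660, -0.5000); cell (6,4); t to first gridline: x 0.4041, y 0.7200 (then +1.1547 / +2.0000)
    (7,4) via x @ 0.4041  # hit
  → r_2 = 0.4041
beam 3: φ=45°, α=60°
  direction (0.5000, 0.8660); cell (6,4); t to first gridline: x 0.7000, y 0.7390 (then +2.0000 / +1.1547)
    (7,4) via x @ 0.7000  # hit
  → r_3 = 0.7000
beam 4: φ=135°, α=150°
  direction (-0.8660, 0.5000); cell (6,4); t to first gridline: x 0.7506, y 1.2800 (then +1.1547 / +2.0000)
    (5,4) via x @ 0.7506
    (5,5) via y @ 1.2800  # hit
  → r_4 = 1.2800

ranges = [1.5704, 0.4041, 0.7000, 1.2800]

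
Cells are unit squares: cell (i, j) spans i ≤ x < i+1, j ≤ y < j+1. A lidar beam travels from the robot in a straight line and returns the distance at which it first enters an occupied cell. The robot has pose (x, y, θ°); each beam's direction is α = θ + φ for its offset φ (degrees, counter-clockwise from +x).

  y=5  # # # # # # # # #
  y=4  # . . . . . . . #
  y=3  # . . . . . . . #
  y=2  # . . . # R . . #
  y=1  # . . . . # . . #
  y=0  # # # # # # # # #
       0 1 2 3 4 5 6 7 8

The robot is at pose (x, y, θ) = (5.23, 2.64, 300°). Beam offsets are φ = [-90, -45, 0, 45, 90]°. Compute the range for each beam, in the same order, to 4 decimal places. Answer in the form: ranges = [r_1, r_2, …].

ranges = [0.2656, 0.6626, 0.7390, 2.8677, 3.1985]

beam 1: φ=-90°, α=210°
  d=(-0.8660,-0.5000)  start (5,2)  tX=0.2656 tY=1.2800  stride 1/|dx|=1.1547 1/|dy|=2.0000
    cross x-line → (4,2), t=0.2656 (wall)
  → r_1 = 0.2656
beam 2: φ=-45°, α=255°
  d=(-0.2588,-0.9659)  start (5,2)  tX=0.8887 tY=0.6626  stride 1/|dx|=3.8637 1/|dy|=1.0353
    cross y-line → (5,1), t=0.6626 (wall)
  → r_2 = 0.6626
beam 3: φ=0°, α=300°
  d=(0.5000,-0.8660)  start (5,2)  tX=1.5400 tY=0.7390  stride 1/|dx|=2.0000 1/|dy|=1.1547
    cross y-line → (5,1), t=0.7390 (wall)
  → r_3 = 0.7390
beam 4: φ=45°, α=345°
  d=(0.9659,-0.2588)  start (5,2)  tX=0.7972 tY=2.4728  stride 1/|dx|=1.0353 1/|dy|=3.8637
    cross x-line → (6,2), t=0.7972
    cross x-line → (7,2), t=1.8324
    cross y-line → (7,1), t=2.4728
    cross x-line → (8,1), t=2.8677 (wall)
  → r_4 = 2.8677
beam 5: φ=90°, α=30°
  d=(0.8660,0.5000)  start (5,2)  tX=0.8891 tY=0.7200  stride 1/|dx|=1.1547 1/|dy|=2.0000
    cross y-line → (5,3), t=0.7200
    cross x-line → (6,3), t=0.8891
    cross x-line → (7,3), t=2.0438
    cross y-line → (7,4), t=2.7200
    cross x-line → (8,4), t=3.1985 (wall)
  → r_5 = 3.1985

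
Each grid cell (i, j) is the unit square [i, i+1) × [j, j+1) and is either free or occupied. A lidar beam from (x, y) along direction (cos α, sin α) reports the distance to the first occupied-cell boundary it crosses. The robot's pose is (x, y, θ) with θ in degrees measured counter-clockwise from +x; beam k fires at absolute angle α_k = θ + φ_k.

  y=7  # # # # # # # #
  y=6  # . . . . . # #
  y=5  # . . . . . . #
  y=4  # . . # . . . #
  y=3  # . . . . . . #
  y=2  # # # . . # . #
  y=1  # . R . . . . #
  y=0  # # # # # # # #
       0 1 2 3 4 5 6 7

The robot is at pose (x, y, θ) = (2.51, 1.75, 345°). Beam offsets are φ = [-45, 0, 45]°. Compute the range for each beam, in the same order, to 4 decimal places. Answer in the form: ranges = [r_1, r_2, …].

beam 1: φ=-45°, α=300°
  d=(0.5000,-0.8660)  start (2,1)  tX=0.9800 tY=0.8660  stride 1/|dx|=2.0000 1/|dy|=1.1547
    cross y-line → (2,0), t=0.8660 (wall)
  → r_1 = 0.8660
beam 2: φ=0°, α=345°
  d=(0.9659,-0.2588)  start (2,1)  tX=0.5073 tY=2.8978  stride 1/|dx|=1.0353 1/|dy|=3.8637
    cross x-line → (3,1), t=0.5073
    cross x-line → (4,1), t=1.5426
    cross x-line → (5,1), t=2.5778
    cross y-line → (5,0), t=2.8978 (wall)
  → r_2 = 2.8978
beam 3: φ=45°, α=30°
  d=(0.8660,0.5000)  start (2,1)  tX=0.5658 tY=0.5000  stride 1/|dx|=1.1547 1/|dy|=2.0000
    cross y-line → (2,2), t=0.5000 (wall)
  → r_3 = 0.5000

ranges = [0.8660, 2.8978, 0.5000]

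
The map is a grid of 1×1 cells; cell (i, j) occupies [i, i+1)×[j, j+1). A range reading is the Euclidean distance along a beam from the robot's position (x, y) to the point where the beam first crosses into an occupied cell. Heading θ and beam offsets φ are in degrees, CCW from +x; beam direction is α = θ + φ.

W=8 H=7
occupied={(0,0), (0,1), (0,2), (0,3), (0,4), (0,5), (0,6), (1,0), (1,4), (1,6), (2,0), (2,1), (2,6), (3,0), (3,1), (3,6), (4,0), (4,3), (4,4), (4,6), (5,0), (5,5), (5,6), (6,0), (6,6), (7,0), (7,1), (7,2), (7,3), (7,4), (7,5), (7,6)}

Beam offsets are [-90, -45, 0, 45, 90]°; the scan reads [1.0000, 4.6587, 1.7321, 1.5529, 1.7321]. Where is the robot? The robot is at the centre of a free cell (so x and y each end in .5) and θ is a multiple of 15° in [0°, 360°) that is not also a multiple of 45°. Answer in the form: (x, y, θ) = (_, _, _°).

(x, y, θ) = (5.5, 2.5, 210°)

Candidates: 24 free-cell centres × 16 headings = 384 poses. Raycast each; keep the one whose scan matches to 4 dp.
  (6.5, 3.5, 195°): beam 1 = 1.9319 ≠ 1.0000 ✗
  (1.5, 3.5, 105°): beam 1 = 2.5882 ≠ 1.0000 ✗
  (6.5, 2.5, 330°): beam 1 = 1.7321 ≠ 1.0000 ✗
  (3.5, 2.5, 75°): beam 1 = 3.6235 ≠ 1.0000 ✗
  …
  (5.5, 2.5, 210°): r_1=1.0000, r_2=4.6587, r_3=1.7321, r_4=1.5529, r_5=1.7321 — all match ✓
No second candidate reproduces the full scan.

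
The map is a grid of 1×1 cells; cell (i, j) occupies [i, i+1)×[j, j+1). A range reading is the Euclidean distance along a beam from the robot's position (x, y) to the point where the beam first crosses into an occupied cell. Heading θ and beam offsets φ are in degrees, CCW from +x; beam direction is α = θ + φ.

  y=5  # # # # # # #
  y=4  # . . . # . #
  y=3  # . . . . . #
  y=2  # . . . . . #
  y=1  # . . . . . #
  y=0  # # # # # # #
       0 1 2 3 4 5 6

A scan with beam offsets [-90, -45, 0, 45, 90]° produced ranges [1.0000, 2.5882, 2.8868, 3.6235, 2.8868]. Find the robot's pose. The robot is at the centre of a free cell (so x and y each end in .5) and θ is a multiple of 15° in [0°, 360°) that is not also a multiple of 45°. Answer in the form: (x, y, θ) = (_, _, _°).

Candidates: 19 free-cell centres × 16 headings = 304 poses. Raycast each; keep the one whose scan matches to 4 dp.
  (1.5, 2.5, 30°): beam 1 = 1.7321 ≠ 1.0000 ✗
  (2.5, 1.5, 300°): beam 2 = 0.5176 ≠ 2.5882 ✗
  (3.5, 4.5, 60°): beam 1 = 0.5774 ≠ 1.0000 ✗
  (4.5, 3.5, 240°): beam 1 = 3.0000 ≠ 1.0000 ✗
  …
  (3.5, 1.5, 60°): r_1=1.0000, r_2=2.5882, r_3=2.8868, r_4=3.6235, r_5=2.8868 — all match ✓
No second candidate reproduces the full scan.

(x, y, θ) = (3.5, 1.5, 60°)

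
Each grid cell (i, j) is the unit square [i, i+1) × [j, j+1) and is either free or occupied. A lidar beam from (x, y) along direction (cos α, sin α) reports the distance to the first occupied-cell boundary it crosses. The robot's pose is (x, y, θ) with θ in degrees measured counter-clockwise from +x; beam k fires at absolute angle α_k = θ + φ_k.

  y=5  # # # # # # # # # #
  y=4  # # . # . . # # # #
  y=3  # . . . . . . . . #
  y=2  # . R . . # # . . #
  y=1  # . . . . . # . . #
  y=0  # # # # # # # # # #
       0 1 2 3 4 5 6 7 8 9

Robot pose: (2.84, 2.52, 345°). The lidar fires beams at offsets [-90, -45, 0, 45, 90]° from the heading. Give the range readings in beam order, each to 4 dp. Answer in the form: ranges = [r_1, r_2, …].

beam 1: φ=-90°, α=255°
  cosα=-0.2588 sinα=-0.9659 | (2,2) | tMaxX 3.2455 tMaxY 0.5383 | tΔX 3.8637 tΔY 1.0353
    t=0.5383 [y] (2,1)
    t=1.5736 [y] (2,0) — stop
  → r_1 = 1.5736
beam 2: φ=-45°, α=300°
  cosα=0.5000 sinα=-0.8660 | (2,2) | tMaxX 0.3200 tMaxY 0.6004 | tΔX 2.0000 tΔY 1.1547
    t=0.3200 [x] (3,2)
    t=0.6004 [y] (3,1)
    t=1.7551 [y] (3,0) — stop
  → r_2 = 1.7551
beam 3: φ=0°, α=345°
  cosα=0.9659 sinα=-0.2588 | (2,2) | tMaxX 0.1656 tMaxY 2.0091 | tΔX 1.0353 tΔY 3.8637
    t=0.1656 [x] (3,2)
    t=1.2009 [x] (4,2)
    t=2.0091 [y] (4,1)
    t=2.2362 [x] (5,1)
    t=3.2715 [x] (6,1) — stop
  → r_3 = 3.2715
beam 4: φ=45°, α=30°
  cosα=0.8660 sinα=0.5000 | (2,2) | tMaxX 0.1848 tMaxY 0.9600 | tΔX 1.1547 tΔY 2.0000
    t=0.1848 [x] (3,2)
    t=0.9600 [y] (3,3)
    t=1.3395 [x] (4,3)
    t=2.4942 [x] (5,3)
    t=2.9600 [y] (5,4)
    t=3.6489 [x] (6,4) — stop
  → r_4 = 3.6489
beam 5: φ=90°, α=75°
  cosα=0.2588 sinα=0.9659 | (2,2) | tMaxX 0.6182 tMaxY 0.4969 | tΔX 3.8637 tΔY 1.0353
    t=0.4969 [y] (2,3)
    t=0.6182 [x] (3,3)
    t=1.5322 [y] (3,4) — stop
  → r_5 = 1.5322

ranges = [1.5736, 1.7551, 3.2715, 3.6489, 1.5322]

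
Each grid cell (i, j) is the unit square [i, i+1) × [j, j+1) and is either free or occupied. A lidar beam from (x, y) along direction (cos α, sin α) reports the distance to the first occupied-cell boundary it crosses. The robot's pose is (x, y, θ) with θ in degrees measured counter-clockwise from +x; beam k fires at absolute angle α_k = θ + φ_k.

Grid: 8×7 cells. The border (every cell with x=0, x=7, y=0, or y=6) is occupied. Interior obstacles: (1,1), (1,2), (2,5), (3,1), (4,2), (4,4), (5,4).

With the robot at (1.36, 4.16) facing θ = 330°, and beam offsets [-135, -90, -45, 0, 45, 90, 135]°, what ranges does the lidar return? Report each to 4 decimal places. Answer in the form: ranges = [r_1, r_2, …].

ranges = [0.3727, 0.7200, 1.2009, 3.0484, 2.7331, 1.2800, 1.3909]

beam 1: φ=-135°, α=195°
  dir = (cos 195°, sin 195°) = (-0.9659, -0.2588); from cell (1,4)
  next x-line at t=0.3727, next y-line at t=0.6182; Δt_x=1.0353, Δt_y=3.8637
    x: enter (0,4) at t=0.3727 ← occupied
  → r_1 = 0.3727
beam 2: φ=-90°, α=240°
  dir = (cos 240°, sin 240°) = (-0.5000, -0.8660); from cell (1,4)
  next x-line at t=0.7200, next y-line at t=0.1848; Δt_x=2.0000, Δt_y=1.1547
    y: enter (1,3) at t=0.1848
    x: enter (0,3) at t=0.7200 ← occupied
  → r_2 = 0.7200
beam 3: φ=-45°, α=285°
  dir = (cos 285°, sin 285°) = (0.2588, -0.9659); from cell (1,4)
  next x-line at t=2.4728, next y-line at t=0.1656; Δt_x=3.8637, Δt_y=1.0353
    y: enter (1,3) at t=0.1656
    y: enter (1,2) at t=1.2009 ← occupied
  → r_3 = 1.2009
beam 4: φ=0°, α=330°
  dir = (cos 330°, sin 330°) = (0.8660, -0.5000); from cell (1,4)
  next x-line at t=0.7390, next y-line at t=0.3200; Δt_x=1.1547, Δt_y=2.0000
    y: enter (1,3) at t=0.3200
    x: enter (2,3) at t=0.7390
    x: enter (3,3) at t=1.8937
    y: enter (3,2) at t=2.3200
    x: enter (4,2) at t=3.0484 ← occupied
  → r_4 = 3.0484
beam 5: φ=45°, α=15°
  dir = (cos 15°, sin 15°) = (0.9659, 0.2588); from cell (1,4)
  next x-line at t=0.6626, next y-line at t=3.2455; Δt_x=1.0353, Δt_y=3.8637
    x: enter (2,4) at t=0.6626
    x: enter (3,4) at t=1.6979
    x: enter (4,4) at t=2.7331 ← occupied
  → r_5 = 2.7331
beam 6: φ=90°, α=60°
  dir = (cos 60°, sin 60°) = (0.5000, 0.8660); from cell (1,4)
  next x-line at t=1.2800, next y-line at t=0.9699; Δt_x=2.0000, Δt_y=1.1547
    y: enter (1,5) at t=0.9699
    x: enter (2,5) at t=1.2800 ← occupied
  → r_6 = 1.2800
beam 7: φ=135°, α=105°
  dir = (cos 105°, sin 105°) = (-0.2588, 0.9659); from cell (1,4)
  next x-line at t=1.3909, next y-line at t=0.8696; Δt_x=3.8637, Δt_y=1.0353
    y: enter (1,5) at t=0.8696
    x: enter (0,5) at t=1.3909 ← occupied
  → r_7 = 1.3909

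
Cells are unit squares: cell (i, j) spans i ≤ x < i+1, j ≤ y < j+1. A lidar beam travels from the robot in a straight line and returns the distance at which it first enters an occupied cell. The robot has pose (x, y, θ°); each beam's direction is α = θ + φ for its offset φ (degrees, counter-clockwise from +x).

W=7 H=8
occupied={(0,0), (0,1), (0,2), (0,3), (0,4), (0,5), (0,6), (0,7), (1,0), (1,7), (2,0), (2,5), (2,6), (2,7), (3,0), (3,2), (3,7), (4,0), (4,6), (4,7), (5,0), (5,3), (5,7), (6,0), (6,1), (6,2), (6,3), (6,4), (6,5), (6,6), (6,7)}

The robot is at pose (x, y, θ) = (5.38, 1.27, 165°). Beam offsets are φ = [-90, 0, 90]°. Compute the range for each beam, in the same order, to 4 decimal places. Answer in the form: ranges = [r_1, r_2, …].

ranges = [1.7910, 4.5345, 0.2795]

beam 1: φ=-90°, α=75°
  cosα=0.2588 sinα=0.9659 | (5,1) | tMaxX 2.3955 tMaxY 0.7558 | tΔX 3.8637 tΔY 1.0353
    t=0.7558 [y] (5,2)
    t=1.7910 [y] (5,3) — stop
  → r_1 = 1.7910
beam 2: φ=0°, α=165°
  cosα=-0.9659 sinα=0.2588 | (5,1) | tMaxX 0.3934 tMaxY 2.8205 | tΔX 1.0353 tΔY 3.8637
    t=0.3934 [x] (4,1)
    t=1.4287 [x] (3,1)
    t=2.4640 [x] (2,1)
    t=2.8205 [y] (2,2)
    t=3.4992 [x] (1,2)
    t=4.5345 [x] (0,2) — stop
  → r_2 = 4.5345
beam 3: φ=90°, α=255°
  cosα=-0.2588 sinα=-0.9659 | (5,1) | tMaxX 1.4682 tMaxY 0.2795 | tΔX 3.8637 tΔY 1.0353
    t=0.2795 [y] (5,0) — stop
  → r_3 = 0.2795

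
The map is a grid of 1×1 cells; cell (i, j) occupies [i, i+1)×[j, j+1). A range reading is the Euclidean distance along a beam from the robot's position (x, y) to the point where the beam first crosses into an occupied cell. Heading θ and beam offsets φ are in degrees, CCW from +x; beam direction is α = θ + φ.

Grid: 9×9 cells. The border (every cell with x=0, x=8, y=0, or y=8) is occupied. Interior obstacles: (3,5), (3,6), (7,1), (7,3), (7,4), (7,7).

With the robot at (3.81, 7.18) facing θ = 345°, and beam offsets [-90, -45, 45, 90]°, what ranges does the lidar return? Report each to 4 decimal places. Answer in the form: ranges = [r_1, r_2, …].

beam 1: φ=-90°, α=255°
  cosα=-0.2588 sinα=-0.9659 | (3,7) | tMaxX 3.1296 tMaxY 0.1863 | tΔX 3.8637 tΔY 1.0353
    t=0.1863 [y] (3,6) — stop
  → r_1 = 0.1863
beam 2: φ=-45°, α=300°
  cosα=0.5000 sinα=-0.8660 | (3,7) | tMaxX 0.3800 tMaxY 0.2078 | tΔX 2.0000 tΔY 1.1547
    t=0.2078 [y] (3,6) — stop
  → r_2 = 0.2078
beam 3: φ=45°, α=30°
  cosα=0.8660 sinα=0.5000 | (3,7) | tMaxX 0.2194 tMaxY 1.6400 | tΔX 1.1547 tΔY 2.0000
    t=0.2194 [x] (4,7)
    t=1.3741 [x] (5,7)
    t=1.6400 [y] (5,8) — stop
  → r_3 = 1.6400
beam 4: φ=90°, α=75°
  cosα=0.2588 sinα=0.9659 | (3,7) | tMaxX 0.7341 tMaxY 0.8489 | tΔX 3.8637 tΔY 1.0353
    t=0.7341 [x] (4,7)
    t=0.8489 [y] (4,8) — stop
  → r_4 = 0.8489

ranges = [0.1863, 0.2078, 1.6400, 0.8489]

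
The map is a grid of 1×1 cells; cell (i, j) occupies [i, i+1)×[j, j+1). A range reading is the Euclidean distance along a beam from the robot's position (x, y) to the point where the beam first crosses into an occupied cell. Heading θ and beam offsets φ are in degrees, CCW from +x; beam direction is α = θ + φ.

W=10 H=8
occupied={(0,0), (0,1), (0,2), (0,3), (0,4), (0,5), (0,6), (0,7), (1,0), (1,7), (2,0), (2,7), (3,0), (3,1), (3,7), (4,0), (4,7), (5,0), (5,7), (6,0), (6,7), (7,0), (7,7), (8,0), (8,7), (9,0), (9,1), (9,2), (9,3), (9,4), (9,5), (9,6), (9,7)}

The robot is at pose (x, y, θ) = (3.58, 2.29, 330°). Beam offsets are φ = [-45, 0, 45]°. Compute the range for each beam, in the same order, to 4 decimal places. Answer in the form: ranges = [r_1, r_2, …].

beam 1: φ=-45°, α=285°
  dir = (cos 285°, sin 285°) = (0.2588, -0.9659); from cell (3,2)
  next x-line at t=1.6228, next y-line at t=0.3002; Δt_x=3.8637, Δt_y=1.0353
    y: enter (3,1) at t=0.3002 ← occupied
  → r_1 = 0.3002
beam 2: φ=0°, α=330°
  dir = (cos 330°, sin 330°) = (0.8660, -0.5000); from cell (3,2)
  next x-line at t=0.4850, next y-line at t=0.5800; Δt_x=1.1547, Δt_y=2.0000
    x: enter (4,2) at t=0.4850
    y: enter (4,1) at t=0.5800
    x: enter (5,1) at t=1.6397
    y: enter (5,0) at t=2.5800 ← occupied
  → r_2 = 2.5800
beam 3: φ=45°, α=15°
  dir = (cos 15°, sin 15°) = (0.9659, 0.2588); from cell (3,2)
  next x-line at t=0.4348, next y-line at t=2.7432; Δt_x=1.0353, Δt_y=3.8637
    x: enter (4,2) at t=0.4348
    x: enter (5,2) at t=1.4701
    x: enter (6,2) at t=2.5054
    y: enter (6,3) at t=2.7432
    x: enter (7,3) at t=3.5406
    x: enter (8,3) at t=4.5759
    x: enter (9,3) at t=5.6112 ← occupied
  → r_3 = 5.6112

ranges = [0.3002, 2.5800, 5.6112]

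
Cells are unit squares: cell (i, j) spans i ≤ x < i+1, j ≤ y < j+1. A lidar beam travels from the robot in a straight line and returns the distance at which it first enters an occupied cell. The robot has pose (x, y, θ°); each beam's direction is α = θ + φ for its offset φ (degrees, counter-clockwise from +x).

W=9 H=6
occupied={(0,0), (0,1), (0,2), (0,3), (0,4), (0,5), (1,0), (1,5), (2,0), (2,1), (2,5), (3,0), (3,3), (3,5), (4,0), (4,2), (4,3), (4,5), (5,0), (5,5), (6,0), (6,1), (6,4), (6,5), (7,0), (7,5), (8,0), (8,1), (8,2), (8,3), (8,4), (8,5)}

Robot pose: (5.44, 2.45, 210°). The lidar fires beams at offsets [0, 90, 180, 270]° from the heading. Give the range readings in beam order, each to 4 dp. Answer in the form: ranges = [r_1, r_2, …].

beam 1: φ=0°, α=210°
  direction (-0.8660, -0.5000); cell (5,2); t to first gridline: x 0.5081, y 0.9000 (then +1.1547 / +2.0000)
    (4,2) via x @ 0.5081  # hit
  → r_1 = 0.5081
beam 2: φ=90°, α=300°
  direction (0.5000, -0.8660); cell (5,2); t to first gridline: x 1.1200, y 0.5196 (then +2.0000 / +1.1547)
    (5,1) via y @ 0.5196
    (6,1) via x @ 1.1200  # hit
  → r_2 = 1.1200
beam 3: φ=180°, α=30°
  direction (0.8660, 0.5000); cell (5,2); t to first gridline: x 0.6466, y 1.1000 (then +1.1547 / +2.0000)
    (6,2) via x @ 0.6466
    (6,3) via y @ 1.1000
    (7,3) via x @ 1.8013
    (8,3) via x @ 2.9560  # hit
  → r_3 = 2.9560
beam 4: φ=270°, α=120°
  direction (-0.5000, 0.8660); cell (5,2); t to first gridline: x 0.8800, y 0.6351 (then +2.0000 / +1.1547)
    (5,3) via y @ 0.6351
    (4,3) via x @ 0.8800  # hit
  → r_4 = 0.8800

ranges = [0.5081, 1.1200, 2.9560, 0.8800]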